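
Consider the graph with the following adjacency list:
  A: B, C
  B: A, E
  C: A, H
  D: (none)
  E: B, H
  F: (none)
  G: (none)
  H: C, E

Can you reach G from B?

The component containing B is {A, B, C, E, H}, and G is not in it.

No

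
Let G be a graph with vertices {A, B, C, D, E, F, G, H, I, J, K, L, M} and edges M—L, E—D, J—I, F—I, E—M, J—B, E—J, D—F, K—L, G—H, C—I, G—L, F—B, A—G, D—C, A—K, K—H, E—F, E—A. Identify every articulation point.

Removing E increases the component count from 1 to 2, so E is a cut vertex.
By contrast removing F leaves 1 component; it is not a cut vertex. No other vertex is a cut vertex either.

E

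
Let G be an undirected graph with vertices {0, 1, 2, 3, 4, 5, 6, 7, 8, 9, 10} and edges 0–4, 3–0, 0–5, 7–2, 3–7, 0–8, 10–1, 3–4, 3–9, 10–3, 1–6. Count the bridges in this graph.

8

The edges on the cycle 3-0-4-3 are not bridges since each lies on that cycle.
But removing 7–3 disconnects 7 from 3; removing 1–10 disconnects 1 from 10; removing 7–2 disconnects 7 from 2; removing 3–10 disconnects 3 from 10 — these are bridges.
In total 8 edges are bridges.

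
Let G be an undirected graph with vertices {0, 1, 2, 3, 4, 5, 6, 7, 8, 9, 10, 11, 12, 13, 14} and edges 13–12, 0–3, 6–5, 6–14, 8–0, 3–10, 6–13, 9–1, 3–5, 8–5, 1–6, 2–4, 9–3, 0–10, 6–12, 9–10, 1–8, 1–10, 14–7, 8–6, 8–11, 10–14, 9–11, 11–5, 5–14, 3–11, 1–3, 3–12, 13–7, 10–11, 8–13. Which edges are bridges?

2-4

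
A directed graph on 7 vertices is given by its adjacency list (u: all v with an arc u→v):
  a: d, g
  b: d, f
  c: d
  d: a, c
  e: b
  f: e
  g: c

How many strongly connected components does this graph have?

2

{a, c, d, g} are all mutually reachable — one SCC of size 4.
{b, e, f} are all mutually reachable — one SCC of size 3.
That gives 2 strongly connected components.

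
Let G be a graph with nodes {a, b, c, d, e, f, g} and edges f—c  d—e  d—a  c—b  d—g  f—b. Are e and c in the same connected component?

The component containing e is {a, d, e, g}, and c is not in it.

No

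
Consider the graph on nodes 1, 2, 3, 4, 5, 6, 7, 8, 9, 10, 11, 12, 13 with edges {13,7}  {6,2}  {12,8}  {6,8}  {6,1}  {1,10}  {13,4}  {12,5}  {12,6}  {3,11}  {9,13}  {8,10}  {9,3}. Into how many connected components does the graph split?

2

Starting from 3 we can reach 3, 4, 7, 9, 11, 13. That is one component of size 6.
Starting from 1 we can reach 1, 2, 5, 6, 8, 10, 12. That is one component of size 7.
Total: 2 components.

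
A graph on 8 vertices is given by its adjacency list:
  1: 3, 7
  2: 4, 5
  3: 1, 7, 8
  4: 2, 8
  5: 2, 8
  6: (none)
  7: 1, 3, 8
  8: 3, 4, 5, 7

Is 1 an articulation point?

No

Deleting 1 leaves 2 components (was 2), so 1 is not a cut vertex.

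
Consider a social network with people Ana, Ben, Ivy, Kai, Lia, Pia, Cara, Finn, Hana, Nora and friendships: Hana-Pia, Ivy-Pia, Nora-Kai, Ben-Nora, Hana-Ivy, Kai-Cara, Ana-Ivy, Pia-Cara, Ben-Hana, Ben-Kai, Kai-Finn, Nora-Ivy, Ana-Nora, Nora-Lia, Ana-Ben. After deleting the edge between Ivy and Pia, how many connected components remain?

1

Ivy and Pia are still connected via Ivy-Hana-Pia, so the component count stays at 1.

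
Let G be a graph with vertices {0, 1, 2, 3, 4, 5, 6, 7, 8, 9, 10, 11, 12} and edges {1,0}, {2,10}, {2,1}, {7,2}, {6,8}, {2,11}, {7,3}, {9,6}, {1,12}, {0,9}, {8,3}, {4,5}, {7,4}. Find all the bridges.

1-12, 10-2, 11-2, 4-5, 4-7

The edges on the cycle 7-2-1-0-9-6-8-3-7 are not bridges since each lies on that cycle.
But removing 4 - 5 disconnects 4 from 5; removing 2 - 11 disconnects 2 from 11; removing 1 - 12 disconnects 1 from 12; removing 10 - 2 disconnects 10 from 2 — these are bridges.
In total 5 edges are bridges.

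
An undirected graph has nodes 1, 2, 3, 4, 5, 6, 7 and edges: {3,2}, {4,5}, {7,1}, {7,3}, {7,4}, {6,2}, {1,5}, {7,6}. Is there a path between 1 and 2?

From 1 we can reach 1, 2, 3, 4, 5, 6, 7, which includes 2.

Yes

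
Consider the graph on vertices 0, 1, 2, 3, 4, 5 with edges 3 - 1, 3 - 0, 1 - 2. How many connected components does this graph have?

4 is isolated — a component by itself.
5 is isolated — a component by itself.
Starting from 0 we can reach 0, 1, 2, 3. That is one component of size 4.
Total: 3 components.

3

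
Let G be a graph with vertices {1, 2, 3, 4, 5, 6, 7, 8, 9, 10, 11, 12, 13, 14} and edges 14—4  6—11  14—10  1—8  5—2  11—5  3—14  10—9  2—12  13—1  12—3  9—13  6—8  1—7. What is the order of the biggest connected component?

14

Starting from 1 we can reach 1, 2, 3, 4, 5, 6, 7, 8, 9, 10, 11, 12, 13, 14. That is one component of size 14.
The largest has 14 vertices.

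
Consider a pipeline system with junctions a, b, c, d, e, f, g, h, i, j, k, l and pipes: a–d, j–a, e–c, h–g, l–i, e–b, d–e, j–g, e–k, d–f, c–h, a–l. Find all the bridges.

The edges on the cycle j-a-d-e-c-h-g-j are not bridges since each lies on that cycle.
But removing a–l disconnects a from l; removing k–e disconnects k from e; removing b–e disconnects b from e; removing l–i disconnects l from i — these are bridges.
In total 5 edges are bridges.

a-l, b-e, d-f, e-k, i-l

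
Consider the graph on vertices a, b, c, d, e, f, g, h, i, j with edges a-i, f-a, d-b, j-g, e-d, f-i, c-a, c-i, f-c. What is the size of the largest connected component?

4

h is isolated — a component by itself.
Starting from g we can reach g, j. That is one component of size 2.
Starting from b we can reach b, d, e. That is one component of size 3.
Starting from a we can reach a, c, f, i. That is one component of size 4.
The largest has 4 vertices.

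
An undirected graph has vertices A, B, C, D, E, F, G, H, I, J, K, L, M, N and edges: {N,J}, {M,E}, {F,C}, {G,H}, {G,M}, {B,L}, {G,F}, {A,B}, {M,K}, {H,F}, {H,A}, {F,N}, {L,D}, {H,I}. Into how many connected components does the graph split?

1

Starting from A we can reach A, B, C, D, E, F, G, H, I, J, K, L, M, N. That is one component of size 14.
Total: 1 component.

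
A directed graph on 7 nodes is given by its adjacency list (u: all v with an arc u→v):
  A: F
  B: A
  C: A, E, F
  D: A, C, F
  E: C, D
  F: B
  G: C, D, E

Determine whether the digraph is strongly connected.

No

There is no directed path from A to E, so the graph is not strongly connected.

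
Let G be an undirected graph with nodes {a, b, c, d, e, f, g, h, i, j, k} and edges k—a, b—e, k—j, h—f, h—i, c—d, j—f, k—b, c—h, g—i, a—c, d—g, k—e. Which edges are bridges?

The edges on the cycle k-b-e-k are not bridges since each lies on that cycle.
Every edge lies on some cycle, so there are no bridges.

none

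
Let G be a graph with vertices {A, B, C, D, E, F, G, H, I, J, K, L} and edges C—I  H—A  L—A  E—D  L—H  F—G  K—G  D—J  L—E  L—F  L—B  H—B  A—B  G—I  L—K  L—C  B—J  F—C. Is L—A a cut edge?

No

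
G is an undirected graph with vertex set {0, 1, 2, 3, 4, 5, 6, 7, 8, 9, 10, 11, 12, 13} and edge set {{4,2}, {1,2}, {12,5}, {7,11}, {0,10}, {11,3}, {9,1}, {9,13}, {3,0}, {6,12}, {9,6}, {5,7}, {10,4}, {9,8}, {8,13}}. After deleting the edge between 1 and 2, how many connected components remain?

1 and 2 are still connected via 1-9-6-12-5-7-11-3-0-10-4-2, so the component count stays at 1.

1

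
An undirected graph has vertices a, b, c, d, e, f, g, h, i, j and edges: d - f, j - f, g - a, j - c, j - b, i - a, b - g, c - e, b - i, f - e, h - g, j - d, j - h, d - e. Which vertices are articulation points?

j

Removing j increases the component count from 1 to 2, so j is a cut vertex.
By contrast removing i leaves 1 component; it is not a cut vertex. No other vertex is a cut vertex either.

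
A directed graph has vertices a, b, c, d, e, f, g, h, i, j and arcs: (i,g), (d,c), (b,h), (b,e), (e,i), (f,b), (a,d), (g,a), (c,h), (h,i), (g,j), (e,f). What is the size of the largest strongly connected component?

{a, c, d, g, h, i} are all mutually reachable — one SCC of size 6.
{b, e, f} are all mutually reachable — one SCC of size 3.
{j} is an SCC by itself.
The largest has 6 vertices.

6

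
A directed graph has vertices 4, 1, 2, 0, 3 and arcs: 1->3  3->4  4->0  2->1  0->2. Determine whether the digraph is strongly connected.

Yes

From 4 we can reach every vertex (0, 1, 2, 3, 4), and every vertex can reach 4 (0, 1, 2, 3, 4). So the whole graph is one strongly connected component.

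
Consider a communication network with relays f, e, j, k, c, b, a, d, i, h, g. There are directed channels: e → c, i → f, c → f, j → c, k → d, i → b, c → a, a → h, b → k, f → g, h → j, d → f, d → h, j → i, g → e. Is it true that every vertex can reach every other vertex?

Yes

From b we can reach every vertex (a, b, c, d, e, f, g, h, i, j, k), and every vertex can reach b (a, b, c, d, e, f, g, h, i, j, k). So the whole graph is one strongly connected component.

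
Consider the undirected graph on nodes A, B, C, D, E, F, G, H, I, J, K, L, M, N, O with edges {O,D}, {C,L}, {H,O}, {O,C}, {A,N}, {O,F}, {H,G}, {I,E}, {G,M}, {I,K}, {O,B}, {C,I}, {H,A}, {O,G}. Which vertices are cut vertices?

Removing A increases the component count from 2 to 3, so A is a cut vertex.
Removing C increases the component count from 2 to 4, so C is a cut vertex.
Removing G increases the component count from 2 to 3, so G is a cut vertex.
Likewise H, I, O are cut vertices.
By contrast removing D leaves 2 components; it is not a cut vertex. No other vertex is a cut vertex either.

A, C, G, H, I, O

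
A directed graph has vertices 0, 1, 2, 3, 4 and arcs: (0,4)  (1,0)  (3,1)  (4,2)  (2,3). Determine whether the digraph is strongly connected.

Yes

From 0 we can reach every vertex (0, 1, 2, 3, 4), and every vertex can reach 0 (0, 1, 2, 3, 4). So the whole graph is one strongly connected component.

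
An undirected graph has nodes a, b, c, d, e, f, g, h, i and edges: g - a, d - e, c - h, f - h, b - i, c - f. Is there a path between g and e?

No

The component containing g is {a, g}, and e is not in it.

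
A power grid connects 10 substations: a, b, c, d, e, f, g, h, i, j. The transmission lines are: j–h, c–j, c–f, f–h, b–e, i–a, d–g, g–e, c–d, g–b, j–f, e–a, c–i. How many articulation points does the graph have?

1

Removing c increases the component count from 1 to 2, so c is a cut vertex.
By contrast removing e leaves 1 component; it is not a cut vertex. No other vertex is a cut vertex either.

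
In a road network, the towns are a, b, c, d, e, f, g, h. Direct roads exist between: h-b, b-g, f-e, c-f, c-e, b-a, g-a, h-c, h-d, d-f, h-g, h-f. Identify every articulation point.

Removing h increases the component count from 1 to 2, so h is a cut vertex.
By contrast removing b leaves 1 component; it is not a cut vertex. No other vertex is a cut vertex either.

h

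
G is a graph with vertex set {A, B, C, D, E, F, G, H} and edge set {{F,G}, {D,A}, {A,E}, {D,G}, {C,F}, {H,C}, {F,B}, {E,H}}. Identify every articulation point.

F

Removing F increases the component count from 1 to 2, so F is a cut vertex.
By contrast removing D leaves 1 component; it is not a cut vertex. No other vertex is a cut vertex either.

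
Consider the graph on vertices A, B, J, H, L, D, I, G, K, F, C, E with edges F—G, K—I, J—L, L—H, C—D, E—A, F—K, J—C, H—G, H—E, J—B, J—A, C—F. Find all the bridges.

B-J, C-D, F-K, I-K

The edges on the cycle J-C-F-G-H-L-J are not bridges since each lies on that cycle.
But removing J—B disconnects J from B; removing I—K disconnects I from K; removing C—D disconnects C from D; removing F—K disconnects F from K — these are bridges.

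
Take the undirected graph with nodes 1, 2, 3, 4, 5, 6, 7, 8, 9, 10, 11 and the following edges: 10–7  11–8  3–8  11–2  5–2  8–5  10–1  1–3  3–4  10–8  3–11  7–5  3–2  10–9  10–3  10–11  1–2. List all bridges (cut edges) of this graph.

10-9, 3-4

The edges on the cycle 3-11-2-3 are not bridges since each lies on that cycle.
But removing 9–10 disconnects 9 from 10; removing 3–4 disconnects 3 from 4 — these are bridges.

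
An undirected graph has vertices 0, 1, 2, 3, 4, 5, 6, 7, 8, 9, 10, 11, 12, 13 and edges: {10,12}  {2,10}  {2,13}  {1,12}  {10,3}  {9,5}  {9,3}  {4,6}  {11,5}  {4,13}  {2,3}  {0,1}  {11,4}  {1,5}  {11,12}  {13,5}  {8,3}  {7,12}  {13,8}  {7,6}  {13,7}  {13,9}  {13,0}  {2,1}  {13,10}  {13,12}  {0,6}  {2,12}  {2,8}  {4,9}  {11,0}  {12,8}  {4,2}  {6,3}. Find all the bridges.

none

The edges on the cycle 13-7-6-3-8-13 are not bridges since each lies on that cycle.
Every edge lies on some cycle, so there are no bridges.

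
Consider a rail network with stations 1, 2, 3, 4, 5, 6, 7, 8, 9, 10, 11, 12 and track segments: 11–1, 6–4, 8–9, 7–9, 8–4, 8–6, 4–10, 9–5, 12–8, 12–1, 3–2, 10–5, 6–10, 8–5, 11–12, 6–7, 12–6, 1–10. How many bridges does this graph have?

1

The edges on the cycle 12-8-4-6-12 are not bridges since each lies on that cycle.
But removing 3–2 disconnects 3 from 2 — this is a bridge.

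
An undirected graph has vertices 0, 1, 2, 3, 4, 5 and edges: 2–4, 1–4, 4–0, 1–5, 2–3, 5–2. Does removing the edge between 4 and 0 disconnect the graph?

Yes

Removing 4–0 leaves no path between 4 and 0: the component count goes from 1 to 2. So it is a bridge.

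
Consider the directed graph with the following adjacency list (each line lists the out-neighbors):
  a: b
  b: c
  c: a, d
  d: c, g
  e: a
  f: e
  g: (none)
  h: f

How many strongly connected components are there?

{a, b, c, d} are all mutually reachable — one SCC of size 4.
{f} is an SCC by itself.
{g} is an SCC by itself.
{h} is an SCC by itself.
{e} is an SCC by itself.
That gives 5 strongly connected components.

5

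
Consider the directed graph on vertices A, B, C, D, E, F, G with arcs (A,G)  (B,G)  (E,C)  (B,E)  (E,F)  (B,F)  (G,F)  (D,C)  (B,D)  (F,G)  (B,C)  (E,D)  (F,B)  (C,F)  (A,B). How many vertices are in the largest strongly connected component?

6

{B, C, D, E, F, G} are all mutually reachable — one SCC of size 6.
{A} is an SCC by itself.
The largest has 6 vertices.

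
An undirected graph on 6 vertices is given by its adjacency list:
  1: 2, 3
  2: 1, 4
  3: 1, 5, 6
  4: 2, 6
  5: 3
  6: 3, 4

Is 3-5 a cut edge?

Yes

Removing 3-5 leaves no path between 3 and 5: the component count goes from 1 to 2. So it is a bridge.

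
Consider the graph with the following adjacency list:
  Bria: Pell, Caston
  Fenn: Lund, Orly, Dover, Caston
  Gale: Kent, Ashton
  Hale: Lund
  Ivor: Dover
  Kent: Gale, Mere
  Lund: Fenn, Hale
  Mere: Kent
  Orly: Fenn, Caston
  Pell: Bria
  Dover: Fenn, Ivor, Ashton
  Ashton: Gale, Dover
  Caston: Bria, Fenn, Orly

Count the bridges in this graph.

The edges on the cycle Caston-Fenn-Orly-Caston are not bridges since each lies on that cycle.
But removing Fenn-Dover disconnects Fenn from Dover; removing Kent-Mere disconnects Kent from Mere; removing Dover-Ivor disconnects Dover from Ivor; removing Lund-Hale disconnects Lund from Hale — these are bridges.
In total 10 edges are bridges.

10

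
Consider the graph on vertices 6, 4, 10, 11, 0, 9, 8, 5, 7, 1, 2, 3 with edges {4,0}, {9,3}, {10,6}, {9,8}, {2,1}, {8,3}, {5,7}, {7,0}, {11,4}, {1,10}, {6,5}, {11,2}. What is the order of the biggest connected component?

Starting from 3 we can reach 3, 8, 9. That is one component of size 3.
Starting from 0 we can reach 0, 1, 2, 4, 5, 6, 7, 10, 11. That is one component of size 9.
The largest has 9 vertices.

9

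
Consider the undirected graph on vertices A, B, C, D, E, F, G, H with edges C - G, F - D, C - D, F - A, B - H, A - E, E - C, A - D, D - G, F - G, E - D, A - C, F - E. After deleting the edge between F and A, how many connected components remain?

2

F and A are still connected via F-D-A, so the component count stays at 2.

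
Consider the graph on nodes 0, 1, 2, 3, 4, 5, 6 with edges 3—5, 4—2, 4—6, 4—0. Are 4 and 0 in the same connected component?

From 4 we can reach 0, 2, 4, 6, which includes 0.

Yes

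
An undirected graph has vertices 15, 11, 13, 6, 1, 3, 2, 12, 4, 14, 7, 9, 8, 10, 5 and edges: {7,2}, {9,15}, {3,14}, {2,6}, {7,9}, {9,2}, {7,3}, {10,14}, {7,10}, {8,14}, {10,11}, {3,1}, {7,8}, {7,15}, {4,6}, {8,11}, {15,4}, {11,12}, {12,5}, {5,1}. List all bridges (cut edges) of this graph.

The edges on the cycle 7-8-11-12-5-1-3-7 are not bridges since each lies on that cycle.
Every edge lies on some cycle, so there are no bridges.

none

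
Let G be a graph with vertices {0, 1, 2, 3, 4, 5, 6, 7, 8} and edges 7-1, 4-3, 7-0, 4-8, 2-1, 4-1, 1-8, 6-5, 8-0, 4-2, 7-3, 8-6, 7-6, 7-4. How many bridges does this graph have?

1

The edges on the cycle 7-4-3-7 are not bridges since each lies on that cycle.
But removing 5-6 disconnects 5 from 6 — this is a bridge.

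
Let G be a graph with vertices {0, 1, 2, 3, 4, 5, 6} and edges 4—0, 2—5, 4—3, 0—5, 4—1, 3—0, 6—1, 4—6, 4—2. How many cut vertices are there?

Removing 4 increases the component count from 1 to 2, so 4 is a cut vertex.
By contrast removing 0 leaves 1 component; it is not a cut vertex. No other vertex is a cut vertex either.

1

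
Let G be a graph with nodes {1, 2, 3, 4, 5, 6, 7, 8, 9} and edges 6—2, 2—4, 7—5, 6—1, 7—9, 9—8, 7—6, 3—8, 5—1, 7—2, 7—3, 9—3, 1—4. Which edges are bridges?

The edges on the cycle 7-9-8-3-7 are not bridges since each lies on that cycle.
Every edge lies on some cycle, so there are no bridges.

none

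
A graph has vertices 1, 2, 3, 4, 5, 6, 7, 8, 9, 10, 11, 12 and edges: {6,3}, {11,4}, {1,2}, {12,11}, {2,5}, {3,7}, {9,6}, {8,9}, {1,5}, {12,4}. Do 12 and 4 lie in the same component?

Yes

From 12 we can reach 4, 11, 12, which includes 4.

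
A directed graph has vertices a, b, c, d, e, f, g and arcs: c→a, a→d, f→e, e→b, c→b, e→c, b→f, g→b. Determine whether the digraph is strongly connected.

There is no directed path from b to g, so the graph is not strongly connected.

No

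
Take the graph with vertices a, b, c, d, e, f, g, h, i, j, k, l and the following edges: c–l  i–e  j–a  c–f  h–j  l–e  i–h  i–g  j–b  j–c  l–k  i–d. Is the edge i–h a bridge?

No

After removing i–h, the path i-e-l-c-j-h still connects them, so the edge is not a bridge.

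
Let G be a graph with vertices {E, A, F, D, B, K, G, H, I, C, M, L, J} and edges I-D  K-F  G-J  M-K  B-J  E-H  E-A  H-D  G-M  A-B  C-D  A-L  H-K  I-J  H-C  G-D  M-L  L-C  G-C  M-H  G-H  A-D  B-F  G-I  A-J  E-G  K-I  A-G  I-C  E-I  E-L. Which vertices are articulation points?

Removing G, for instance, still leaves 1 component. No single vertex removal increases the component count — the graph has no articulation points.

none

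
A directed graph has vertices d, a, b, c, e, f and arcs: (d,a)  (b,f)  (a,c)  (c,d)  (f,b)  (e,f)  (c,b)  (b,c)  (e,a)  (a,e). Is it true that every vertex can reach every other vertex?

Yes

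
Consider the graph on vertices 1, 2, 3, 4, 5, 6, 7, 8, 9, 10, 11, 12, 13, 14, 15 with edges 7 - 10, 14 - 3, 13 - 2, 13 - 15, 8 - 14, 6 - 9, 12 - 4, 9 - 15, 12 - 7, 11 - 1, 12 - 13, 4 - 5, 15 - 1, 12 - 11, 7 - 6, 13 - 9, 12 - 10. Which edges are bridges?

12-4, 13-2, 14-3, 14-8, 4-5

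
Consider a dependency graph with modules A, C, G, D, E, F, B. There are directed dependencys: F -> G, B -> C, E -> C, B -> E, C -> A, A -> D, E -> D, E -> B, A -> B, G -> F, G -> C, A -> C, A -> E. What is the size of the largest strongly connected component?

4

{A, B, C, E} are all mutually reachable — one SCC of size 4.
{F, G} are all mutually reachable — one SCC of size 2.
{D} is an SCC by itself.
The largest has 4 vertices.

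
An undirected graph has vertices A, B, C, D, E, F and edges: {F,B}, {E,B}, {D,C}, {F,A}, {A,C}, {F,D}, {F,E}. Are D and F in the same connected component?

Yes

From D we can reach A, B, C, D, E, F, which includes F.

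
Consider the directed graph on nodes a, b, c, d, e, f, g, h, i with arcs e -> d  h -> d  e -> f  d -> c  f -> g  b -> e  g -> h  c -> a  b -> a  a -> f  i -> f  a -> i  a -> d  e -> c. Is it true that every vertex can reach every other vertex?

No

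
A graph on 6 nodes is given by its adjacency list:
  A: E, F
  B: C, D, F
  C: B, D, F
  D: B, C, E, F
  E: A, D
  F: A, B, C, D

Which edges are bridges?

none

The edges on the cycle F-B-D-E-A-F are not bridges since each lies on that cycle.
Every edge lies on some cycle, so there are no bridges.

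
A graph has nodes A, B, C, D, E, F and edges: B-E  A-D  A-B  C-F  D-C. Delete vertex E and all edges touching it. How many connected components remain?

With E gone, the remaining components are: {A, B, C, D, F}.
That is 1 component.

1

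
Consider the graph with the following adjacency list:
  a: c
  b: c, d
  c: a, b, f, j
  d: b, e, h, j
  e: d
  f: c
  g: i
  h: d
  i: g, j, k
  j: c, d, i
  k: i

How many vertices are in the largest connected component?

11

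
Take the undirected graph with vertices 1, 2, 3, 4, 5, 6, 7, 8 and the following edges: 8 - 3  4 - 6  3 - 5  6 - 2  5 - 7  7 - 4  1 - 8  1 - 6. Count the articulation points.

Removing 6 increases the component count from 1 to 2, so 6 is a cut vertex.
By contrast removing 5 leaves 1 component; it is not a cut vertex. No other vertex is a cut vertex either.

1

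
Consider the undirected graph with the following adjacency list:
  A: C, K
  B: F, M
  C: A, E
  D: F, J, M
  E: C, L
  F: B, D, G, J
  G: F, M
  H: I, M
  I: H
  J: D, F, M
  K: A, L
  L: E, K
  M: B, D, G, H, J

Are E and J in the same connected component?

The component containing E is {A, C, E, K, L}, and J is not in it.

No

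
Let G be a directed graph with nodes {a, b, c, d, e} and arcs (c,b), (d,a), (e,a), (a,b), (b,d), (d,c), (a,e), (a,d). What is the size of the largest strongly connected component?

{a, b, c, d, e} are all mutually reachable — one SCC of size 5.
The largest has 5 vertices.

5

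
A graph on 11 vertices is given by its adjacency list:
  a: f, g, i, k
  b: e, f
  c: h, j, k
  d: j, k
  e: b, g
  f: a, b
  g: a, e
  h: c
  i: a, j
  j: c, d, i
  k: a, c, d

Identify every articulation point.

a, c

Removing a increases the component count from 1 to 2, so a is a cut vertex.
Removing c increases the component count from 1 to 2, so c is a cut vertex.
By contrast removing f leaves 1 component; it is not a cut vertex. No other vertex is a cut vertex either.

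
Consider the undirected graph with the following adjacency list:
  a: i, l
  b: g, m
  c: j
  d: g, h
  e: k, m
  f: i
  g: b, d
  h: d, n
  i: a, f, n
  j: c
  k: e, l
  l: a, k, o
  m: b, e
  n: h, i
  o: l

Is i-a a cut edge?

No

After removing i-a, the path i-n-h-d-g-b-m-e-k-l-a still connects them, so the edge is not a bridge.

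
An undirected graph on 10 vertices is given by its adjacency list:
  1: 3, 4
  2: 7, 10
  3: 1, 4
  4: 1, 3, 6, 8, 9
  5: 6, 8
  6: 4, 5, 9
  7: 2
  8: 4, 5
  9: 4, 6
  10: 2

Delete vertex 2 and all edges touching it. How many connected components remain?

With 2 gone, the remaining components are: {10}; {7}; {1, 3, 4, 5, 6, 8, 9}.
That is 3 components.

3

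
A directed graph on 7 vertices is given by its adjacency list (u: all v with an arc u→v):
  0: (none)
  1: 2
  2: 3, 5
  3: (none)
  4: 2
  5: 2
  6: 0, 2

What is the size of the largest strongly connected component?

{2, 5} are all mutually reachable — one SCC of size 2.
{3} is an SCC by itself.
{0} is an SCC by itself.
{6} is an SCC by itself.
{1} is an SCC by itself.
(and 1 more singleton SCC)
The largest has 2 vertices.

2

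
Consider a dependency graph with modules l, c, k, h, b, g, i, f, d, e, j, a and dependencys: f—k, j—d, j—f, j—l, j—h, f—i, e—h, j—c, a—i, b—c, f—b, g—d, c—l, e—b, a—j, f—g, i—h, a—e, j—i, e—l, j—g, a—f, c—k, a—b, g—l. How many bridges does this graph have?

0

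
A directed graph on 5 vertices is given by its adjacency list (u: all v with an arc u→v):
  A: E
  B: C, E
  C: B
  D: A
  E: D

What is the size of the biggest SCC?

{A, D, E} are all mutually reachable — one SCC of size 3.
{B, C} are all mutually reachable — one SCC of size 2.
The largest has 3 vertices.

3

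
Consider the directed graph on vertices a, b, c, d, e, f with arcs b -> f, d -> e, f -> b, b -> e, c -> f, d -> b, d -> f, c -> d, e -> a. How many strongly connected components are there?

{b, f} are all mutually reachable — one SCC of size 2.
{e} is an SCC by itself.
{c} is an SCC by itself.
{a} is an SCC by itself.
{d} is an SCC by itself.
That gives 5 strongly connected components.

5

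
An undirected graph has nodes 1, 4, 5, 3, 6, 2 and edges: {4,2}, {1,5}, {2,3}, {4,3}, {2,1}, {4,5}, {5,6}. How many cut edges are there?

The edges on the cycle 4-2-1-5-4 are not bridges since each lies on that cycle.
But removing 5—6 disconnects 5 from 6 — this is a bridge.

1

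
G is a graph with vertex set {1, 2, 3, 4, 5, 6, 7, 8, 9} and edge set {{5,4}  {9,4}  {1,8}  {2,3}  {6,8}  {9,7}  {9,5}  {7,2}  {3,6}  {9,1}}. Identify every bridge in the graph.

none

The edges on the cycle 9-5-4-9 are not bridges since each lies on that cycle.
Every edge lies on some cycle, so there are no bridges.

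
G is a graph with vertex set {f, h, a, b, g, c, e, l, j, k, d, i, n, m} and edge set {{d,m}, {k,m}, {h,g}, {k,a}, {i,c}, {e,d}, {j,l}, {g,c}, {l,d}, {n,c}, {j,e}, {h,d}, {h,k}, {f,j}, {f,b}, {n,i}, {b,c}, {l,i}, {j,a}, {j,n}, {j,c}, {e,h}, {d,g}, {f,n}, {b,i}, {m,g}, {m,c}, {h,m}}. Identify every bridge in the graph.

none

The edges on the cycle j-e-h-k-a-j are not bridges since each lies on that cycle.
Every edge lies on some cycle, so there are no bridges.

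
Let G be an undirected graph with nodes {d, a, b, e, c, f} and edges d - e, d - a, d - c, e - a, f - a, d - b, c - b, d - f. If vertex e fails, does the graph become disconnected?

Deleting e leaves 1 component (was 1) (its neighbors a, d remain connected to each other), so e is not a cut vertex.

No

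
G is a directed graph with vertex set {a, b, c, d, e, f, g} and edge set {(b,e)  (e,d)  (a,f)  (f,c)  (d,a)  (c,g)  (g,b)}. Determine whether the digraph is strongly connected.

Yes

From b we can reach every vertex (a, b, c, d, e, f, g), and every vertex can reach b (a, b, c, d, e, f, g). So the whole graph is one strongly connected component.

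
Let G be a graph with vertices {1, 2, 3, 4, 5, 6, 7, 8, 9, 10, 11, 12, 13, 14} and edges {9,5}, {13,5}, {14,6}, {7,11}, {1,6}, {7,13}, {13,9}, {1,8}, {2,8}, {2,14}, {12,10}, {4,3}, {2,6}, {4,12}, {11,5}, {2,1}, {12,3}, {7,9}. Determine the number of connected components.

3

Starting from 3 we can reach 3, 4, 10, 12. That is one component of size 4.
Starting from 1 we can reach 1, 2, 6, 8, 14. That is one component of size 5.
Starting from 5 we can reach 5, 7, 9, 11, 13. That is one component of size 5.
Total: 3 components.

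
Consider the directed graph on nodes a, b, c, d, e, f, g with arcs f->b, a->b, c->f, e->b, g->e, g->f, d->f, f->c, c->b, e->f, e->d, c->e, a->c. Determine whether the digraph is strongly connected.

No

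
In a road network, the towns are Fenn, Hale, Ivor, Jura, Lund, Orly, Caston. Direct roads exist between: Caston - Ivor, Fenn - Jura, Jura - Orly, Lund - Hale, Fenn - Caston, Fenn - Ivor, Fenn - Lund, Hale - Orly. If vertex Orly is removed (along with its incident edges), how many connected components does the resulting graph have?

With Orly gone, the remaining components are: {Fenn, Hale, Ivor, Jura, Lund, Caston}.
That is 1 component.

1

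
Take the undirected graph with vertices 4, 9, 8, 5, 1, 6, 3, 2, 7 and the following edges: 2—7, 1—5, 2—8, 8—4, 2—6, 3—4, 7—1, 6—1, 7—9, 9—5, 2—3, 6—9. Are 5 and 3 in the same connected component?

From 5 we can reach 1, 2, 3, 4, 5, 6, 7, 8, 9, which includes 3.

Yes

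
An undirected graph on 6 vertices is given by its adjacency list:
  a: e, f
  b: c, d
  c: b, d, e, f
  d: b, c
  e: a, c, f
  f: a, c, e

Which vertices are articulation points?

Removing c increases the component count from 1 to 2, so c is a cut vertex.
By contrast removing d leaves 1 component; it is not a cut vertex. No other vertex is a cut vertex either.

c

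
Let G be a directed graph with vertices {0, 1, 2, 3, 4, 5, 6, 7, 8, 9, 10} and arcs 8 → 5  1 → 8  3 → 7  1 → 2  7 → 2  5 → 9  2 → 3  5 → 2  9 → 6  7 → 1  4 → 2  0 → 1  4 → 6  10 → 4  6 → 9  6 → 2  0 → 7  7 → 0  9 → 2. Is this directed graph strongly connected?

There is no directed path from 4 to 10, so the graph is not strongly connected.

No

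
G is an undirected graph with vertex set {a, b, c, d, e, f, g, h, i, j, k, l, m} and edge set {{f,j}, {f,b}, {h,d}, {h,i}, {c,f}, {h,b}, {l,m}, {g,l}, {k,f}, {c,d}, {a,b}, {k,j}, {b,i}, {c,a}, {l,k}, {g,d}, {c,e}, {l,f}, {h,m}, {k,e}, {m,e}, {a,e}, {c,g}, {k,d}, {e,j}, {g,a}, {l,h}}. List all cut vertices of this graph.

none

Removing a, for instance, still leaves 1 component. No single vertex removal increases the component count — the graph has no articulation points.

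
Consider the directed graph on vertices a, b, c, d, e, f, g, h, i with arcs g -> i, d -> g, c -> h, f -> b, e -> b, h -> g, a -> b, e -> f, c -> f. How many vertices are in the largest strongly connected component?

{g} is an SCC by itself.
{f} is an SCC by itself.
{c} is an SCC by itself.
{a} is an SCC by itself.
{d} is an SCC by itself.
(and 4 more singleton SCCs)
The largest has 1 vertex.

1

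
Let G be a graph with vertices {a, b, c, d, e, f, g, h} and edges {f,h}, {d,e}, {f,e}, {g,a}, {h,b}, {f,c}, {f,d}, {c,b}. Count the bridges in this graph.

The edges on the cycle f-d-e-f are not bridges since each lies on that cycle.
But removing g-a disconnects g from a — this is a bridge.

1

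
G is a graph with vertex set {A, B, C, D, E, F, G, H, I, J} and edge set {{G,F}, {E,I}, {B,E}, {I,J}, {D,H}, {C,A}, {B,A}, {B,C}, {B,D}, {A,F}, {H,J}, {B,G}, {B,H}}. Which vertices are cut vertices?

B

Removing B increases the component count from 1 to 2, so B is a cut vertex.
By contrast removing H leaves 1 component; it is not a cut vertex. No other vertex is a cut vertex either.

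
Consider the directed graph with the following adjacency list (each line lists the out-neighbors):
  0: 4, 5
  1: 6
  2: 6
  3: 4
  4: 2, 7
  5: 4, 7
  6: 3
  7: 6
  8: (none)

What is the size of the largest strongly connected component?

5

{2, 3, 4, 6, 7} are all mutually reachable — one SCC of size 5.
{0} is an SCC by itself.
{8} is an SCC by itself.
{1} is an SCC by itself.
{5} is an SCC by itself.
The largest has 5 vertices.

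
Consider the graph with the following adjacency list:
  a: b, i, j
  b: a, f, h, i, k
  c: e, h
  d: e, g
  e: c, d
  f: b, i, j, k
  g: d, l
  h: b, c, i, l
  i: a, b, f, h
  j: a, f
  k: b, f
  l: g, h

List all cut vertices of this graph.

h

Removing h increases the component count from 1 to 2, so h is a cut vertex.
By contrast removing a leaves 1 component; it is not a cut vertex. No other vertex is a cut vertex either.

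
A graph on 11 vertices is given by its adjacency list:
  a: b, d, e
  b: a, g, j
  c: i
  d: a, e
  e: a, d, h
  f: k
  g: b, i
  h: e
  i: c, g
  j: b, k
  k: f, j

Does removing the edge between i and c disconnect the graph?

Yes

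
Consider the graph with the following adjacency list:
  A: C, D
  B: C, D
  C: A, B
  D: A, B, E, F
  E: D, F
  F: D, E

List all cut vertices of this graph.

Removing D increases the component count from 1 to 2, so D is a cut vertex.
By contrast removing C leaves 1 component; it is not a cut vertex. No other vertex is a cut vertex either.

D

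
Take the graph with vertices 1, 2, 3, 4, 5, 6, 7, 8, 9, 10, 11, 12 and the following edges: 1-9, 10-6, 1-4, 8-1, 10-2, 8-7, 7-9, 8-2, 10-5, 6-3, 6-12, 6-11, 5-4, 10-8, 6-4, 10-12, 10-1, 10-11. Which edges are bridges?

3-6

The edges on the cycle 10-5-4-6-10 are not bridges since each lies on that cycle.
But removing 6-3 disconnects 6 from 3 — this is a bridge.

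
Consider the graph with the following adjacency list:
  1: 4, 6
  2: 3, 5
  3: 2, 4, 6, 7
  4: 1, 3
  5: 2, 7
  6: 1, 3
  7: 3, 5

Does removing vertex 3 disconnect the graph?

Yes

Deleting 3 raises the number of components from 1 to 2, so 3 is a cut vertex.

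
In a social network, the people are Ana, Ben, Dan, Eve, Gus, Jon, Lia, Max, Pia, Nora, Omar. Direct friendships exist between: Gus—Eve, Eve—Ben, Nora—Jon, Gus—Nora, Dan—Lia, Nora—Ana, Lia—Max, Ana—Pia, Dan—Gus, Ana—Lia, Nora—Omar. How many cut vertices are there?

Removing Ana increases the component count from 1 to 2, so Ana is a cut vertex.
Removing Eve increases the component count from 1 to 2, so Eve is a cut vertex.
Removing Gus increases the component count from 1 to 2, so Gus is a cut vertex.
Likewise Lia, Nora are cut vertices.
By contrast removing Omar leaves 1 component; it is not a cut vertex. No other vertex is a cut vertex either.

5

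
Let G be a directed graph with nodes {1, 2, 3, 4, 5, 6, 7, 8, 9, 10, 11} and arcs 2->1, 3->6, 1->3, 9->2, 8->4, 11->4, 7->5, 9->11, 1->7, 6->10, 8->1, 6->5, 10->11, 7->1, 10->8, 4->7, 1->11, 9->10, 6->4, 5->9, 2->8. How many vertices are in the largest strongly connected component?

11

{1, 2, 3, 4, 5, 6, 7, 8, 9, 10, 11} are all mutually reachable — one SCC of size 11.
The largest has 11 vertices.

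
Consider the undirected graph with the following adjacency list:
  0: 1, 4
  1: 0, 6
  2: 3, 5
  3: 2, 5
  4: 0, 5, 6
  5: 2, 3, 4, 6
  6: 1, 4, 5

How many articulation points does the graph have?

Removing 5 increases the component count from 1 to 2, so 5 is a cut vertex.
By contrast removing 1 leaves 1 component; it is not a cut vertex. No other vertex is a cut vertex either.

1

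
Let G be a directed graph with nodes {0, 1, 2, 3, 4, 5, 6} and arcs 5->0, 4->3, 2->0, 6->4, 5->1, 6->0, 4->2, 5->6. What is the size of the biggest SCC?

1

{6} is an SCC by itself.
{5} is an SCC by itself.
{1} is an SCC by itself.
{4} is an SCC by itself.
{0} is an SCC by itself.
(and 2 more singleton SCCs)
The largest has 1 vertex.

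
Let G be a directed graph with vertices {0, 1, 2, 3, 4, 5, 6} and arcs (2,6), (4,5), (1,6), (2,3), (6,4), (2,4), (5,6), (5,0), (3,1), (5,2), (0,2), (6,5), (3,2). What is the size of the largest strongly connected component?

{0, 1, 2, 3, 4, 5, 6} are all mutually reachable — one SCC of size 7.
The largest has 7 vertices.

7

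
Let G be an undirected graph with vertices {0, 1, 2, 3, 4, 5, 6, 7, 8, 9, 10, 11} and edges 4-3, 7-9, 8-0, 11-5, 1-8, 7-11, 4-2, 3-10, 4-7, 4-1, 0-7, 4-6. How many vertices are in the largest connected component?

12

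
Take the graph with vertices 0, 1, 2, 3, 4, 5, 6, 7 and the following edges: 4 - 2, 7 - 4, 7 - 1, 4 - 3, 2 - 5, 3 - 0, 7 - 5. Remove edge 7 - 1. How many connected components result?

3

Before removal there are 2 components.
7 - 1 is a bridge — removing it separates 7's side from 1's side.
After removal: 3 components.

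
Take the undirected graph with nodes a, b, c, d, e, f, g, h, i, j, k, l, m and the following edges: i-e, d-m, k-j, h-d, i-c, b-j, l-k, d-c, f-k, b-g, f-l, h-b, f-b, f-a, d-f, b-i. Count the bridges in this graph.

4

The edges on the cycle d-f-b-i-c-d are not bridges since each lies on that cycle.
But removing d-m disconnects d from m; removing i-e disconnects i from e; removing g-b disconnects g from b; removing f-a disconnects f from a — these are bridges.
That makes 4 bridges.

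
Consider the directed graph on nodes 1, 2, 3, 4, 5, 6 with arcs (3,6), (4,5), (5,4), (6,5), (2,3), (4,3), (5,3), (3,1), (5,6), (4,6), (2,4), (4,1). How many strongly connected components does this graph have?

3

{3, 4, 5, 6} are all mutually reachable — one SCC of size 4.
{2} is an SCC by itself.
{1} is an SCC by itself.
That gives 3 strongly connected components.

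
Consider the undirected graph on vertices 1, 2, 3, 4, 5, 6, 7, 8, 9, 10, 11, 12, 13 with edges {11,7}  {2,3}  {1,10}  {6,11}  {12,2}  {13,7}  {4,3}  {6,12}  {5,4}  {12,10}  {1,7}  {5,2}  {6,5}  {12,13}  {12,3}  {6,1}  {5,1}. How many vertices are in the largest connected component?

9 is isolated — a component by itself.
8 is isolated — a component by itself.
Starting from 1 we can reach 1, 2, 3, 4, 5, 6, 7, 10, 11, 12, 13. That is one component of size 11.
The largest has 11 vertices.

11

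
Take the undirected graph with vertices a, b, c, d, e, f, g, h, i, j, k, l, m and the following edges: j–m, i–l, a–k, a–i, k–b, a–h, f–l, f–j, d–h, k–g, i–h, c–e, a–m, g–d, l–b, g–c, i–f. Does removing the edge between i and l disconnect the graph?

After removing i–l, the path i-f-l still connects them, so the edge is not a bridge.

No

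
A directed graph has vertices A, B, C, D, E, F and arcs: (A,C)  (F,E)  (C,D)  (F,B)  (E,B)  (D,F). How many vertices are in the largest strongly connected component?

1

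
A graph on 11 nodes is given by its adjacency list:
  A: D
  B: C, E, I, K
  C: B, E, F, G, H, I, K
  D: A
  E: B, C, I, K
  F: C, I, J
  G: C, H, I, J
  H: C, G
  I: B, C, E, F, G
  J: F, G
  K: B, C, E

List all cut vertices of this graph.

Removing C, for instance, still leaves 2 components. No single vertex removal increases the component count — the graph has no articulation points.

none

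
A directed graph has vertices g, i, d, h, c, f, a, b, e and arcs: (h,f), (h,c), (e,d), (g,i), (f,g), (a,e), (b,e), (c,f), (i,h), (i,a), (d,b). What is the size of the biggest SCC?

5

{c, f, g, h, i} are all mutually reachable — one SCC of size 5.
{b, d, e} are all mutually reachable — one SCC of size 3.
{a} is an SCC by itself.
The largest has 5 vertices.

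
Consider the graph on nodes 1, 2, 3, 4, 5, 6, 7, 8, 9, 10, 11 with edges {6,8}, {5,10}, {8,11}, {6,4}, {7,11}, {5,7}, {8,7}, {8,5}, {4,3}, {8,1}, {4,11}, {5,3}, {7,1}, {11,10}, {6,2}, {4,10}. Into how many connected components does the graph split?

2

9 is isolated — a component by itself.
Starting from 1 we can reach 1, 2, 3, 4, 5, 6, 7, 8, 10, 11. That is one component of size 10.
Total: 2 components.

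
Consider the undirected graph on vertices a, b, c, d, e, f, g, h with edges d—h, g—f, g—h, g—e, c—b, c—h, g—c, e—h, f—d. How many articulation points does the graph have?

1

Removing c increases the component count from 2 to 3, so c is a cut vertex.
By contrast removing f leaves 2 components; it is not a cut vertex. No other vertex is a cut vertex either.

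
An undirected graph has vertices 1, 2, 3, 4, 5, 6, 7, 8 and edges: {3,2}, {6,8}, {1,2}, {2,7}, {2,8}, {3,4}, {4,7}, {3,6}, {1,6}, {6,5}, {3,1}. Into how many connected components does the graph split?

1

Starting from 1 we can reach 1, 2, 3, 4, 5, 6, 7, 8. That is one component of size 8.
Total: 1 component.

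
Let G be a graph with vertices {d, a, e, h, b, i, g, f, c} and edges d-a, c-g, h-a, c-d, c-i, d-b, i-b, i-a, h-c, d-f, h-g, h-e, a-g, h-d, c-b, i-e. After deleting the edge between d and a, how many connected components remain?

1

d and a are still connected via d-h-a, so the component count stays at 1.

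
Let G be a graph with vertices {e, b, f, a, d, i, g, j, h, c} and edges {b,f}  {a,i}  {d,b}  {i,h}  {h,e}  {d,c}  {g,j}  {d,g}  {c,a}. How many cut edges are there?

9

removing g-j disconnects g from j; removing c-a disconnects c from a; removing d-c disconnects d from c; removing h-e disconnects h from e — these are bridges.
In total 9 edges are bridges.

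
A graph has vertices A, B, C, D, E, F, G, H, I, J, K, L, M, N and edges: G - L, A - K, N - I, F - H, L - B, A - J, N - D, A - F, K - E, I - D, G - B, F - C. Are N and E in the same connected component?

No

The component containing N is {D, I, N}, and E is not in it.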